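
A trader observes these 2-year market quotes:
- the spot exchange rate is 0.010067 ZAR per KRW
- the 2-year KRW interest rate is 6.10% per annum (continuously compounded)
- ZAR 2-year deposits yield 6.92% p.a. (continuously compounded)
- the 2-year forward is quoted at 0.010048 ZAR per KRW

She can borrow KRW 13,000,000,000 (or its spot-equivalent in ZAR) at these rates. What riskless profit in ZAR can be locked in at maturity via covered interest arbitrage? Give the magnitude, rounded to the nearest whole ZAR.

T = 2 years.
Keep in KRW, deliver into the forward: 13,000,000,000·1.12975410178·0.010048 = ZAR 147,572,999.79.
Swap to ZAR now, deposit: 13,000,000,000·0.010067·1.14843483234 = ZAR 150,296,814.94.
The quoted forward undervalues KRW, so borrow KRW, convert to ZAR at spot, deposit the ZAR at 6.92%, and buy KRW forward at 0.010048 to cover the loan.
Profit = 150,296,814.94 − 147,572,999.79 = ZAR 2,723,815.

ZAR 2,723,815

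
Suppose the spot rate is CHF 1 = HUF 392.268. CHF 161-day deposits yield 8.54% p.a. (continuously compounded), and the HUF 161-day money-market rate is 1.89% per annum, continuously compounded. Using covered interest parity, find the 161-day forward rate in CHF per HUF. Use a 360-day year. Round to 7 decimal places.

0.0026262

T = 161/360 years.
HUF accumulates by e^(0.0189×161/360) = 1.0084883.
CHF growth factor: e^(0.0854×161/360) = 1.0389315.
Forward (HUF per CHF) = 392.268 × 1.0084883 / 1.0389315 = 380.7736.
Quoted the other way: 1/380.7736 = 0.0026262 CHF per HUF.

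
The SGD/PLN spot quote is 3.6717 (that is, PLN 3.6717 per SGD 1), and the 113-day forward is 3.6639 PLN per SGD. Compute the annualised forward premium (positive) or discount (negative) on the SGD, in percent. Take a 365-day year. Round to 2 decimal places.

-0.69%

T = 113/365 years.
SGD trades forward at -0.21244% vs spot over the period.
×(1/T) gives -0.69% p.a.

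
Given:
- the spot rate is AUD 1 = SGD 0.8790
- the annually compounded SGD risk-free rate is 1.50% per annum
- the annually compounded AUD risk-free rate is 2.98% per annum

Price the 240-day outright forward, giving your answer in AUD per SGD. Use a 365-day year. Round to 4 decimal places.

1.1485

T = 240/365 years.
SGD growth factor: (1 + 0.0150)^(240/365) = 1.0098378.
Growth of 1 AUD over T: (1 + 0.0298)^(240/365) = 1.0194958.
CIP: F = S · (grow SGD)/(grow AUD) = 0.879 × 1.0098378/1.0194958 = 0.8706730 SGD per AUD.
Invert for AUD per SGD: 1 / 0.8706730 = 1.1485.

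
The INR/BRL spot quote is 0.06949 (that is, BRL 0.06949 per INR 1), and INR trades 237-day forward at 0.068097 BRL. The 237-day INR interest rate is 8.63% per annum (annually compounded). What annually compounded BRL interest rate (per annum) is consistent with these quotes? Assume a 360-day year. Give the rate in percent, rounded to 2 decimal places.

5.34%

T = 237/360 years.
By CIP, F/S equals the BRL-to-INR growth ratio: 0.068097/0.06949 = 0.9799540.
The INR side grows by (1 + 0.0863)^(237/360) = 1.0560073.
That pins the BRL growth at 1.0348386.
Annualise: 1.0348386^(360/237) − 1 = 0.053395 = 5.34%.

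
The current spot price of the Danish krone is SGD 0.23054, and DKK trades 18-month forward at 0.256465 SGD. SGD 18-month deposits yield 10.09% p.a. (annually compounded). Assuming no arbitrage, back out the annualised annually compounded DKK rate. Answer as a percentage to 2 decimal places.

T = 18/12 years.
CIP gives F = S · g_SGD/g_DKK, so g_SGD/g_DKK = 0.256465/0.23054 = 1.1124534.
SGD growth factor: (1 + 0.1009)^(18/12) = 1.1551059.
Hence g_DKK = 1.0383409.
Annualise: 1.0383409^(12/18) − 1 = 0.025400 = 2.54%.

2.54%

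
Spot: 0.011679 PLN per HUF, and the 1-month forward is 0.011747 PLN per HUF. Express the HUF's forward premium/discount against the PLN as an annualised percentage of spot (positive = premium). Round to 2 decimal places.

T = 1/12 years.
HUF trades forward at +0.58224% vs spot over the period.
Per annum: 0.0058224 / (1/12) = 0.069869 = 6.99%.

+6.99%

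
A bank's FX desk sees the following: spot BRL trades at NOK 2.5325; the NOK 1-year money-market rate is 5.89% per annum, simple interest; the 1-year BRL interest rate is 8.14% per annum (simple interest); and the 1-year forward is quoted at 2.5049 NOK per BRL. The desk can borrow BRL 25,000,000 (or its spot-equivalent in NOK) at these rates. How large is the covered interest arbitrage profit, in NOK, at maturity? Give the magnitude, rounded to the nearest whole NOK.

NOK 678,365

T = 1 year.
Keep in BRL, deliver into the forward: 25,000,000·1.081400·2.5049 = NOK 67,719,971.50.
Swap to NOK now, deposit: 25,000,000·2.5325·1.058900 = NOK 67,041,606.25.
The quoted forward overvalues BRL, so borrow NOK, buy BRL at spot, deposit the BRL at 8.14%, and sell the proceeds forward at 2.5049.
The gap between the two covered legs is NOK 678,365.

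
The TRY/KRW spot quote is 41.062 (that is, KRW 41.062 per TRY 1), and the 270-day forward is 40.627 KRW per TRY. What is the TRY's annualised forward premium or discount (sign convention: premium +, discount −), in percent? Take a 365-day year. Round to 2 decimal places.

-1.43%

T = 270/365 years.
TRY trades forward at -1.05937% vs spot over the period.
Annualise by dividing by T: -0.0105937 / (270/365) = -0.014321 → -1.43%.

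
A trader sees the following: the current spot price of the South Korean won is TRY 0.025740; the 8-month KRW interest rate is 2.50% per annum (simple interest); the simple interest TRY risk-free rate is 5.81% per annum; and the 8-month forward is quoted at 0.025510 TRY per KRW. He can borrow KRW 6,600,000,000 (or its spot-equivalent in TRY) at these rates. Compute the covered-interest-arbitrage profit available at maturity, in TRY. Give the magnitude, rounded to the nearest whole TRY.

TRY 5,292,074

T = 8/12 years.
Route A — deposit KRW, sell forward: 6,600,000,000 × 1.01666666667 × 0.025510 = TRY 171,172,100.00.
Route B — convert at spot, deposit TRY: 6,600,000,000 × 0.025740 × 1.03873333333 = TRY 176,464,173.60.
The quoted forward undervalues KRW, so borrow KRW, convert to TRY at spot, deposit the TRY at 5.81%, and buy KRW forward at 0.025510 to cover the loan.
The gap between the two covered legs is TRY 5,292,074.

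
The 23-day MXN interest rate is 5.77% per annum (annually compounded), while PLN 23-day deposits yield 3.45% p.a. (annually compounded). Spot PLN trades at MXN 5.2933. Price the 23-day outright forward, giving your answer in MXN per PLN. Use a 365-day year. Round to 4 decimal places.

5.3007

T = 23/365 years.
Growth of 1 MXN over T: (1 + 0.0577)^(23/365) = 1.0035411.
Growth of 1 PLN over T: (1 + 0.0345)^(23/365) = 1.0021396.
So F = 5.2933 × 1.0035411 / 1.0021396 = 5.300703 (MXN/PLN).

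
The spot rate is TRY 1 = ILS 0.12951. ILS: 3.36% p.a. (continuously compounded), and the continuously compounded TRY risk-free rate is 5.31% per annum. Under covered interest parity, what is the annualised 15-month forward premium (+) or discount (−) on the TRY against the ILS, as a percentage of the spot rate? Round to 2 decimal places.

T = 15/12 years.
F = S · g_ILS/g_TRY = 0.12951 × 1.0428945/1.0686274 = 0.12639136.
(F − S)/S ÷ T = (0.12639136 − 0.12951)/0.12951/(15/12) = -0.019264 → -1.93%.

-1.93%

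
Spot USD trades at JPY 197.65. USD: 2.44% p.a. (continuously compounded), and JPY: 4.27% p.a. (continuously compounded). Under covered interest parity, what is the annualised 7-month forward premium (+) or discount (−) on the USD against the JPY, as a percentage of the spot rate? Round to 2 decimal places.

T = 7/12 years.
F = S · g_JPY/g_USD = 197.65 × 1.0252211/1.0143351 = 199.77121.
(F − S)/S ÷ T = (199.77121 − 197.65)/197.65/(7/12) = 0.018398 → 1.84%.

+1.84%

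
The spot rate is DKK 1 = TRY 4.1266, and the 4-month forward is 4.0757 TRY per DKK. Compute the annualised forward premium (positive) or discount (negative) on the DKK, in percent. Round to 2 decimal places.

-3.70%

T = 4/12 years.
(F − S)/S = (4.0757 − 4.1266)/4.1266 = -0.0123346.
×(1/T) gives -3.70% p.a.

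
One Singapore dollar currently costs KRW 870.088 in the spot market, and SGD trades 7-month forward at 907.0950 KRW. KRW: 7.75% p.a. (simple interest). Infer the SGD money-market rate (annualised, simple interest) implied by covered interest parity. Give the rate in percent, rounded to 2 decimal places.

T = 7/12 years.
By CIP, F/S equals the KRW-to-SGD growth ratio: 907.095/870.088 = 1.0425325.
KRW growth factor: 1 + 0.0775×7/12 = 1.0452083.
So the SGD growth factor = 1.0025666.
(1.0025666 − 1)/T = 0.004400, i.e. 0.44%.

0.44%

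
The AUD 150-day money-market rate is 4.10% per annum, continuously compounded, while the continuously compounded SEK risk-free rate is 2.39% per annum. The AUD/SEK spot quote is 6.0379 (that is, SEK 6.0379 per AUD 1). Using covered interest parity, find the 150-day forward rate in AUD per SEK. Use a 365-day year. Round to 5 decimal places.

T = 150/365 years.
SEK accumulates by e^(0.0239×150/365) = 1.0098703.
AUD accumulates by e^(0.0410×150/365) = 1.0169921.
CIP: F = S · (grow SEK)/(grow AUD) = 6.0379 × 1.0098703/1.0169921 = 5.995618 SEK per AUD.
Quoted the other way: 1/5.995618 = 0.16679 AUD per SEK.

0.16679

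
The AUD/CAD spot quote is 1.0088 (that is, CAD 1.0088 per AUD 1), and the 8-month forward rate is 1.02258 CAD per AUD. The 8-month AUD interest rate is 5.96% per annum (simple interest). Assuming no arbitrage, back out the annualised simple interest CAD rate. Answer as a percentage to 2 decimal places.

T = 8/12 years.
F/S = 1.02258/1.0088 = 1.0136598 = (growth of CAD) / (growth of AUD).
AUD growth factor: 1 + 0.0596×8/12 = 1.0397333.
So the CAD growth factor = 1.0539358.
(1.0539358 − 1)/T = 0.080904, i.e. 8.09%.

8.09%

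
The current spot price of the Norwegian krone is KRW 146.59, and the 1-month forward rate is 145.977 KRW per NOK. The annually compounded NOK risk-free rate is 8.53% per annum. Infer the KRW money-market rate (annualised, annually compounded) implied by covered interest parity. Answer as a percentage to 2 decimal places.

3.21%

T = 1/12 years.
CIP gives F = S · g_KRW/g_NOK, so g_KRW/g_NOK = 145.977/146.59 = 0.9958183.
NOK growth factor: (1 + 0.0853)^(1/12) = 1.0068447.
That pins the KRW growth at 1.0026344.
r = 1.0026344^(12/1) − 1 = 0.032075 → 3.21%.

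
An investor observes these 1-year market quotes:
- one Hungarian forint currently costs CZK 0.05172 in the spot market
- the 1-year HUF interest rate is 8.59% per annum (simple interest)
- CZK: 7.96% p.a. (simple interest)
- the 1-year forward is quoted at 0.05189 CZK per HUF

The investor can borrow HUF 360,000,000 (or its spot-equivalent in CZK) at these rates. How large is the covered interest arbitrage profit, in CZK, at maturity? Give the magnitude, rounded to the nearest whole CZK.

T = 1 year.
Invest the HUF and cover forward: 360,000,000 × 1.085900 × 0.05189 = CZK 20,285,046.36.
Convert at spot and invest in CZK: 360,000,000 × 0.05172 × 1.079600 = CZK 20,101,288.32.
The quoted forward overvalues HUF, so borrow CZK, buy HUF at spot, deposit the HUF at 8.59%, and sell the proceeds forward at 0.05189.
Profit = 20,285,046.36 − 20,101,288.32 = CZK 183,758.

CZK 183,758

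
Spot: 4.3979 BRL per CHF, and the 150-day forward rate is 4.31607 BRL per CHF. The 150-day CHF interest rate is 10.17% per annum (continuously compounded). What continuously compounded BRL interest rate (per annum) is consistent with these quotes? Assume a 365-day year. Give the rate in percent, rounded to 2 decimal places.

T = 150/365 years.
CIP gives F = S · g_BRL/g_CHF, so g_BRL/g_CHF = 4.31607/4.3979 = 0.9813934.
The CHF side grows by e^(0.1017×150/365) = 1.0426802.
Hence g_BRL = 1.0232795.
Take logs: ln 1.0232795 / (150/365) = 0.055997, so 5.60%.

5.60%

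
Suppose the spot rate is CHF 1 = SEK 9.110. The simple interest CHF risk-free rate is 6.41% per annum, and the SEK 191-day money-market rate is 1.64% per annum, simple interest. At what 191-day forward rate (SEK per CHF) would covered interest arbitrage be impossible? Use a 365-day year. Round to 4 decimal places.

8.8900

T = 191/365 years.
SEK accumulates by 1 + 0.0164×191/365 = 1.0085819.
Growth of 1 CHF over T: 1 + 0.0641×191/365 = 1.0335427.
So F = 9.11 × 1.0085819 / 1.0335427 = 8.889987 (SEK/CHF).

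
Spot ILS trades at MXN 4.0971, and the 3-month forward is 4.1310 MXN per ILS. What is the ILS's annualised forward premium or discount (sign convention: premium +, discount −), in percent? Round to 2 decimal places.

T = 3/12 years.
(F − S)/S = (4.1310 − 4.0971)/4.0971 = 0.0082741.
Per annum: 0.0082741 / (3/12) = 0.033096 = 3.31%.

+3.31%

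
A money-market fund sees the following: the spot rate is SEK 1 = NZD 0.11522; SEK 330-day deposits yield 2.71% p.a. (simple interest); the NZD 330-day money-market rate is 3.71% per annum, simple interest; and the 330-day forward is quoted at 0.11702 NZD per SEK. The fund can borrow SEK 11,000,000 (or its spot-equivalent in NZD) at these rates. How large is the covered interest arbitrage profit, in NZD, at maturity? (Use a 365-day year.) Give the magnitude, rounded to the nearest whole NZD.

NZD 8,826

T = 330/365 years.
Invest the SEK and cover forward: 11,000,000 × 1.02450137 × 0.11702 = NZD 1,318,758.65.
Convert at spot and invest in NZD: 11,000,000 × 0.11522 × 1.033542466 = NZD 1,309,932.39.
The quoted forward overvalues SEK, so borrow NZD, buy SEK at spot, deposit the SEK at 2.71%, and sell the proceeds forward at 0.11702.
The gap between the two covered legs is NZD 8,826.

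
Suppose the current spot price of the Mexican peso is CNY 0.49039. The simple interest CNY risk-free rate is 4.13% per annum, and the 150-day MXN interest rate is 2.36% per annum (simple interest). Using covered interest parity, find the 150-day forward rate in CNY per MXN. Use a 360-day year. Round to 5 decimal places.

T = 150/360 years.
CNY growth factor: 1 + 0.0413×150/360 = 1.0172083.
MXN growth factor: 1 + 0.0236×150/360 = 1.0098333.
Forward (CNY per MXN) = 0.49039 × 1.0172083 / 1.0098333 = 0.4939714.

0.49397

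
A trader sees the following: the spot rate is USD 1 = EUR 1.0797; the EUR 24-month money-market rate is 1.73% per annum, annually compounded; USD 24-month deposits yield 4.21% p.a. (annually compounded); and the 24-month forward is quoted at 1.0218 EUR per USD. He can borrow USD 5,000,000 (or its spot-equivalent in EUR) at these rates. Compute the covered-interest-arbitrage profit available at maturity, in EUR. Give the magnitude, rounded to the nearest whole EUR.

EUR 38,671

T = 2 years.
Route A — deposit USD, sell forward: 5,000,000 × 1.08597241 × 1.0218 = EUR 5,548,233.04.
Route B — convert at spot, deposit EUR: 5,000,000 × 1.0797 × 1.03489929 = EUR 5,586,903.82.
The quoted forward undervalues USD, so borrow USD, convert to EUR at spot, deposit the EUR at 1.73%, and buy USD forward at 1.0218 to cover the loan.
Arbitrage profit = |5,548,233.04 − 5,586,903.82| = EUR 38,671.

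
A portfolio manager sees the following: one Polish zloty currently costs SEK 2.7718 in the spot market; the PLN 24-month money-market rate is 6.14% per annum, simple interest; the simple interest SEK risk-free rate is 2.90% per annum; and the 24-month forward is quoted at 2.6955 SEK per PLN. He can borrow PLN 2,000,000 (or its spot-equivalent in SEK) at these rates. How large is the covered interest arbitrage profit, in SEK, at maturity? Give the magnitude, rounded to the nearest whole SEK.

SEK 187,886

T = 2 years.
Route A — deposit PLN, sell forward: 2,000,000 × 1.122800 × 2.6955 = SEK 6,053,014.80.
Route B — convert at spot, deposit SEK: 2,000,000 × 2.7718 × 1.058000 = SEK 5,865,128.80.
The quoted forward overvalues PLN, so borrow SEK, buy PLN at spot, deposit the PLN at 6.14%, and sell the proceeds forward at 2.6955.
Profit = 6,053,014.80 − 5,865,128.80 = SEK 187,886.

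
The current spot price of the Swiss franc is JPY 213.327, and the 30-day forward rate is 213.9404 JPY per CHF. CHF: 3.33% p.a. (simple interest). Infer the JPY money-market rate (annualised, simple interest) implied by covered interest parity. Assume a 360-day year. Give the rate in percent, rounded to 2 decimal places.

6.79%

T = 30/360 years.
By CIP, F/S equals the JPY-to-CHF growth ratio: 213.9404/213.327 = 1.0028754.
CHF growth factor: 1 + 0.0333×30/360 = 1.002775.
So the JPY growth factor = 1.0056584.
(1.0056584 − 1)/T = 0.067901, i.e. 6.79%.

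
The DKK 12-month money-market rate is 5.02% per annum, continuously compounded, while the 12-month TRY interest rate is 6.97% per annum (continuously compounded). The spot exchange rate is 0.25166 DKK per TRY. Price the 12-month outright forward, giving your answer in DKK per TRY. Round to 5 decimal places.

0.24680

T = 1 year.
Growth of 1 DKK over T: e^(0.0502×1) = 1.0514814.
Growth of 1 TRY over T: e^(0.0697×1) = 1.0721865.
So F = 0.25166 × 1.0514814 / 1.0721865 = 0.2468002 (DKK/TRY).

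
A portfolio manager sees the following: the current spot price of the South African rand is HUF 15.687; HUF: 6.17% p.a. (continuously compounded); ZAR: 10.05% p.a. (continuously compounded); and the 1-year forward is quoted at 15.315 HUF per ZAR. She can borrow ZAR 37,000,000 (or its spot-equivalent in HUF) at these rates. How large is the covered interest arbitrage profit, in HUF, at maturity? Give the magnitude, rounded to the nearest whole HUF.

HUF 9,205,105

T = 1 year.
Invest the ZAR and cover forward: 37,000,000 × 1.1057236417 × 15.315 = HUF 626,563,830.19.
Convert at spot and invest in HUF: 37,000,000 × 15.687 × 1.0636432039 = HUF 617,358,724.76.
The quoted forward overvalues ZAR, so borrow HUF, buy ZAR at spot, deposit the ZAR at 10.05%, and sell the proceeds forward at 15.315.
The gap between the two covered legs is HUF 9,205,105.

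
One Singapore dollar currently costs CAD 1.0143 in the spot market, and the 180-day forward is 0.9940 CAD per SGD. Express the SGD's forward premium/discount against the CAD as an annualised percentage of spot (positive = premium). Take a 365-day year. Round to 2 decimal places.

-4.06%

T = 180/365 years.
(F − S)/S = (0.9940 − 1.0143)/1.0143 = -0.0200138.
Annualise by dividing by T: -0.0200138 / (180/365) = -0.040584 → -4.06%.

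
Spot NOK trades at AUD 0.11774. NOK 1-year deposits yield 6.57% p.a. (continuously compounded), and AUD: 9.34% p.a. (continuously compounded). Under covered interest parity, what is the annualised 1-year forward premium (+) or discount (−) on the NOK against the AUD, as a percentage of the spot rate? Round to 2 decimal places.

T = 1 year.
F = S · g_AUD/g_NOK = 0.11774 × 1.0979008/1.0679063 = 0.12104699.
(F − S)/S ÷ T = (0.12104699 − 0.11774)/0.11774/1 = 0.028087 → 2.81%.

+2.81%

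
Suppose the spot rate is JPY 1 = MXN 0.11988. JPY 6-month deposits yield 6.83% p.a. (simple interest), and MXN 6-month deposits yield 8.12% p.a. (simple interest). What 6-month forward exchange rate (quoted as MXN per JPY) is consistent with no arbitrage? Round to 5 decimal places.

T = 6/12 years.
MXN growth factor: 1 + 0.0812×6/12 = 1.040600.
JPY growth factor: 1 + 0.0683×6/12 = 1.034150.
Forward (MXN per JPY) = 0.11988 × 1.040600 / 1.034150 = 0.1206277.

0.12063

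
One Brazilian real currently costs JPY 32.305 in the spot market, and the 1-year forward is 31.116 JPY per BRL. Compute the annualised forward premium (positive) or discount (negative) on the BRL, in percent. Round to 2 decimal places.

-3.68%

T = 1 year.
Period premium: (31.116 − 32.305)/32.305 = -0.0368054.
×(1/T) gives -3.68% p.a.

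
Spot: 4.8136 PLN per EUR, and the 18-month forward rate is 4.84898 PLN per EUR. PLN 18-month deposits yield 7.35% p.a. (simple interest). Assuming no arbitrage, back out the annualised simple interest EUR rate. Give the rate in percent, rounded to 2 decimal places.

6.81%

T = 18/12 years.
CIP gives F = S · g_PLN/g_EUR, so g_PLN/g_EUR = 4.84898/4.8136 = 1.0073500.
The PLN side grows by 1 + 0.0735×18/12 = 1.110250.
That pins the EUR growth at 1.1021492.
(1.1021492 − 1)/T = 0.068099, i.e. 6.81%.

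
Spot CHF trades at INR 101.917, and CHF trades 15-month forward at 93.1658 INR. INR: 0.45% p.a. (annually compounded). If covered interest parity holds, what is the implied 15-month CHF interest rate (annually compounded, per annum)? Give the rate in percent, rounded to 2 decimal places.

T = 15/12 years.
CIP gives F = S · g_INR/g_CHF, so g_INR/g_CHF = 93.1658/101.917 = 0.9141341.
INR growth factor: (1 + 0.0045)^(15/12) = 1.0056282.
So the CHF growth factor = 1.1000883.
Annualise: 1.1000883^(12/15) − 1 = 0.079300 = 7.93%.

7.93%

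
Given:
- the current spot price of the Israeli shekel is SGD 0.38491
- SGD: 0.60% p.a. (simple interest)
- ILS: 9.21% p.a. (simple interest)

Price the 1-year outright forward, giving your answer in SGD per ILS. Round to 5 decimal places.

0.35456

T = 1 year.
Growth of 1 SGD over T: 1 + 0.0060×1 = 1.006000.
Growth of 1 ILS over T: 1 + 0.0921×1 = 1.092100.
Forward (SGD per ILS) = 0.38491 × 1.006000 / 1.092100 = 0.3545641.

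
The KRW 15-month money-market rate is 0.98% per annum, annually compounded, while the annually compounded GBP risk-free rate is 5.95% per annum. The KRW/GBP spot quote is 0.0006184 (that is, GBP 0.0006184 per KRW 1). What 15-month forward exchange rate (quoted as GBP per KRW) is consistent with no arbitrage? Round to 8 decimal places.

T = 15/12 years.
Growth of 1 GBP over T: (1 + 0.0595)^(15/12) = 1.0749201.
Growth of 1 KRW over T: (1 + 0.0098)^(15/12) = 1.012265.
CIP: F = S · (grow GBP)/(grow KRW) = 0.0006184 × 1.0749201/1.012265 = 0.0006566765 GBP per KRW.

0.00065668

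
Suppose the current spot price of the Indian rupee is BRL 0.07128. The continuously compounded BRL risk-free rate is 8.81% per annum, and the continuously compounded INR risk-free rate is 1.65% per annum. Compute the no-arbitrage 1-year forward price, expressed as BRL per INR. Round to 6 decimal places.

0.076571

T = 1 year.
Growth of 1 BRL over T: e^(0.0881×1) = 1.0920973.
Growth of 1 INR over T: e^(0.0165×1) = 1.0166369.
Forward (BRL per INR) = 0.07128 × 1.0920973 / 1.0166369 = 0.07657079.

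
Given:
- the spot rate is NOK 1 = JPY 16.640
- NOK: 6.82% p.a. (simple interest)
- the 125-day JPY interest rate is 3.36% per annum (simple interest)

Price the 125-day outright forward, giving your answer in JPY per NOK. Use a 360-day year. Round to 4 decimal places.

T = 125/360 years.
Growth of 1 JPY over T: 1 + 0.0336×125/360 = 1.01166667.
Growth of 1 NOK over T: 1 + 0.0682×125/360 = 1.02368056.
CIP: F = S · (grow JPY)/(grow NOK) = 16.64 × 1.01166667/1.02368056 = 16.444713 JPY per NOK.

16.4447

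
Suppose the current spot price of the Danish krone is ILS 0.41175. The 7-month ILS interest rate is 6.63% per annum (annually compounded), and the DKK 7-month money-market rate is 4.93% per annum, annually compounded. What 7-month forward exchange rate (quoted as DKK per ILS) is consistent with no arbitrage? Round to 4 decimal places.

2.4060

T = 7/12 years.
ILS growth factor: (1 + 0.0663)^(7/12) = 1.0381569.
DKK accumulates by (1 + 0.0493)^(7/12) = 1.0284696.
So F = 0.41175 × 1.0381569 / 1.0284696 = 0.4156283 (ILS/DKK).
Invert for DKK per ILS: 1 / 0.4156283 = 2.4060.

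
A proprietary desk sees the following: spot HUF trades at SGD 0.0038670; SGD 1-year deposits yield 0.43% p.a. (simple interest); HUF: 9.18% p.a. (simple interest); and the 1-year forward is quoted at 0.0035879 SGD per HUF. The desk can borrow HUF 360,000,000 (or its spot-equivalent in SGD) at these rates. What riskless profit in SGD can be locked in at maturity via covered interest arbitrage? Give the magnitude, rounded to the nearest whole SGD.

SGD 12,111

T = 1 year.
Keep in HUF, deliver into the forward: 360,000,000·1.091800·0.0035879 = SGD 1,410,216.92.
Swap to SGD now, deposit: 360,000,000·0.0038670·1.004300 = SGD 1,398,106.12.
The quoted forward overvalues HUF, so borrow SGD, buy HUF at spot, deposit the HUF at 9.18%, and sell the proceeds forward at 0.0035879.
Arbitrage profit = |1,410,216.92 − 1,398,106.12| = SGD 12,111.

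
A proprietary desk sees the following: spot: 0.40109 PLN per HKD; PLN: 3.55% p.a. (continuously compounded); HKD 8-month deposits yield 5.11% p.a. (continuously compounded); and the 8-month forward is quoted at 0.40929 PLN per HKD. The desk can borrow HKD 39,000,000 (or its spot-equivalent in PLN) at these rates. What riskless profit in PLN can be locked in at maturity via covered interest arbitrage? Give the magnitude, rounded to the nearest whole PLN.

T = 8/12 years.
Route A — deposit HKD, sell forward: 39,000,000 × 1.0346535813 × 0.40929 = PLN 16,515,461.21.
Route B — convert at spot, deposit PLN: 39,000,000 × 0.40109 × 1.0239489447 = PLN 16,017,131.61.
The quoted forward overvalues HKD, so borrow PLN, buy HKD at spot, deposit the HKD at 5.11%, and sell the proceeds forward at 0.40929.
Arbitrage profit = |16,515,461.21 − 16,017,131.61| = PLN 498,330.

PLN 498,330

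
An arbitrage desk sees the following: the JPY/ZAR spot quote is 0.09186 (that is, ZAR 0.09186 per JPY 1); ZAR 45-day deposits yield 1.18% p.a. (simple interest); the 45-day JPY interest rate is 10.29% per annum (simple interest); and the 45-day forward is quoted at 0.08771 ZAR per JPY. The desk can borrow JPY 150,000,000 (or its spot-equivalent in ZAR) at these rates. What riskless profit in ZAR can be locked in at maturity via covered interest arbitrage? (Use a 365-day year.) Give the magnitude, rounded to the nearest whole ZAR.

T = 45/365 years.
Keep in JPY, deliver into the forward: 150,000,000·1.0126863014·0.08771 = ZAR 13,323,407.32.
Swap to ZAR now, deposit: 150,000,000·0.09186·1.0014547945 = ZAR 13,799,045.61.
The quoted forward undervalues JPY, so borrow JPY, convert to ZAR at spot, deposit the ZAR at 1.18%, and buy JPY forward at 0.08771 to cover the loan.
Arbitrage profit = |13,323,407.32 − 13,799,045.61| = ZAR 475,638.

ZAR 475,638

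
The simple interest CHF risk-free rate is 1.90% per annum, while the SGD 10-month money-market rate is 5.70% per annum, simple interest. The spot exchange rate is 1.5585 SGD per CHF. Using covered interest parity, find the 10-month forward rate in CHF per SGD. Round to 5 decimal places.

T = 10/12 years.
SGD accumulates by 1 + 0.0570×10/12 = 1.047500.
CHF accumulates by 1 + 0.0190×10/12 = 1.0158333.
So F = 1.5585 × 1.047500 / 1.0158333 = 1.607083 (SGD/CHF).
Invert for CHF per SGD: 1 / 1.607083 = 0.62225.

0.62225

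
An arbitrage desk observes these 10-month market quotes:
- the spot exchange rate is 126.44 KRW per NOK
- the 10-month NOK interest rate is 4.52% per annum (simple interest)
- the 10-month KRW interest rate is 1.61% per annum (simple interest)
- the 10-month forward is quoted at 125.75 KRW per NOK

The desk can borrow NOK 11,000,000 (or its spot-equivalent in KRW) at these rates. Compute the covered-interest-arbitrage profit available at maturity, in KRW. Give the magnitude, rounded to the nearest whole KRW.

T = 10/12 years.
Keep in NOK, deliver into the forward: 11,000,000·1.037666666667·125.75 = KRW 1,435,352,416.67.
Swap to KRW now, deposit: 11,000,000·126.44·1.013416666667 = KRW 1,409,500,436.67.
The quoted forward overvalues NOK, so borrow KRW, buy NOK at spot, deposit the NOK at 4.52%, and sell the proceeds forward at 125.75.
Arbitrage profit = |1,435,352,416.67 − 1,409,500,436.67| = KRW 25,851,980.

KRW 25,851,980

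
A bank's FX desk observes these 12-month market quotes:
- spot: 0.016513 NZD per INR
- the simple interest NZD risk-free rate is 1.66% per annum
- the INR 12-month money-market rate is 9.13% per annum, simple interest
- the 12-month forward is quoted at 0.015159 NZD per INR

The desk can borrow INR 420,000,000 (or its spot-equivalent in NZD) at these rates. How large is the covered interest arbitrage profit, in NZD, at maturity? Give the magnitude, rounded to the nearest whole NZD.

NZD 102,522

T = 1 year.
Invest the INR and cover forward: 420,000,000 × 1.091300 × 0.015159 = NZD 6,948,067.01.
Convert at spot and invest in NZD: 420,000,000 × 0.016513 × 1.016600 = NZD 7,050,588.64.
The quoted forward undervalues INR, so borrow INR, convert to NZD at spot, deposit the NZD at 1.66%, and buy INR forward at 0.015159 to cover the loan.
The gap between the two covered legs is NZD 102,522.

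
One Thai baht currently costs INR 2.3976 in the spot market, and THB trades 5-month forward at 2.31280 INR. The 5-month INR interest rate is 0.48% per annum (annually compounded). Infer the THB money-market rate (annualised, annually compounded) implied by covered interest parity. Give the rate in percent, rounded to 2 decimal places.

T = 5/12 years.
By CIP, F/S equals the INR-to-THB growth ratio: 2.3128/2.3976 = 0.9646313.
The INR side grows by (1 + 0.0048)^(5/12) = 1.0019972.
That pins the THB growth at 1.0387359.
r = 1.0387359^(12/5) − 1 = 0.095500 → 9.55%.

9.55%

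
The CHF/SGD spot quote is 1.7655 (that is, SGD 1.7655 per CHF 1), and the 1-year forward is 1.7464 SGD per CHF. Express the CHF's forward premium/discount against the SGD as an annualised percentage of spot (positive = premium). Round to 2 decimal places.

T = 1 year.
Period premium: (1.7464 − 1.7655)/1.7655 = -0.0108185.
Annualise by dividing by T: -0.0108185 / 1 = -0.010818 → -1.08%.

-1.08%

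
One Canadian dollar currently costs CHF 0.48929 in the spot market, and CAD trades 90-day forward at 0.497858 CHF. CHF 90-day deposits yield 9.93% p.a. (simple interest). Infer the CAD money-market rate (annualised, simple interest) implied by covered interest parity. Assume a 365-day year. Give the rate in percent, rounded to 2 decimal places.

T = 90/365 years.
F/S = 0.497858/0.48929 = 1.0175111 = (growth of CHF) / (growth of CAD).
The CHF side grows by 1 + 0.0993×90/365 = 1.0244849.
That pins the CAD growth at 1.0068538.
(1.0068538 − 1)/T = 0.027796, i.e. 2.78%.

2.78%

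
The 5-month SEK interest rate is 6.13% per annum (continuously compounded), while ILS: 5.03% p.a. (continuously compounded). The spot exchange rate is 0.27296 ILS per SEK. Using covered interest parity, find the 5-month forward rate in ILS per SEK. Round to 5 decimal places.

0.27171

T = 5/12 years.
ILS accumulates by e^(0.0503×5/12) = 1.0211795.
SEK accumulates by e^(0.0613×5/12) = 1.0258706.
So F = 0.27296 × 1.0211795 / 1.0258706 = 0.2717118 (ILS/SEK).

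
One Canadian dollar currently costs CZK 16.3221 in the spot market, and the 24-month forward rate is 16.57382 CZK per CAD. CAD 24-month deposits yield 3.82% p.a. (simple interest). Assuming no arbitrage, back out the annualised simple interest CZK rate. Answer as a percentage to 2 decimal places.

4.65%

T = 2 years.
By CIP, F/S equals the CZK-to-CAD growth ratio: 16.57382/16.3221 = 1.0154220.
CAD growth factor: 1 + 0.0382×2 = 1.076400.
That pins the CZK growth at 1.0930002.
(1.0930002 − 1)/T = 0.046500, i.e. 4.65%.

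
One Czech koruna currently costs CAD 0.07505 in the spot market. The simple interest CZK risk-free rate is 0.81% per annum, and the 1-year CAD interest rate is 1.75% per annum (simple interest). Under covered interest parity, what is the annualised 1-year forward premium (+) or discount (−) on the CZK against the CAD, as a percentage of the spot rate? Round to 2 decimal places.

T = 1 year.
CIP forward (CAD per CZK) = 0.07505 × 1.017500/1.008100 = 0.07574980.
Annualised premium = (F − S)/S × (1/T) = (0.07574980 − 0.07505)/0.07505 ÷ 1 = 0.93%.

+0.93%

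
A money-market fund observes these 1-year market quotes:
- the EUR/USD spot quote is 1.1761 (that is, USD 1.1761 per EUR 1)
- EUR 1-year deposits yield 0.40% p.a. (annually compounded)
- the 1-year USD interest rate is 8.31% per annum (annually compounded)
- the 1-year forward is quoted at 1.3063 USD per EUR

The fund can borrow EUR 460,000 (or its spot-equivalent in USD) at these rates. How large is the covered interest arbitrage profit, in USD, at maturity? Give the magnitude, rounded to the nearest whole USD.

T = 1 year.
Invest the EUR and cover forward: 460,000 × 1.004000 × 1.3063 = USD 603,301.59.
Convert at spot and invest in USD: 460,000 × 1.1761 × 1.083100 = USD 585,963.60.
The quoted forward overvalues EUR, so borrow USD, buy EUR at spot, deposit the EUR at 0.40%, and sell the proceeds forward at 1.3063.
Profit = 603,301.59 − 585,963.60 = USD 17,338.

USD 17,338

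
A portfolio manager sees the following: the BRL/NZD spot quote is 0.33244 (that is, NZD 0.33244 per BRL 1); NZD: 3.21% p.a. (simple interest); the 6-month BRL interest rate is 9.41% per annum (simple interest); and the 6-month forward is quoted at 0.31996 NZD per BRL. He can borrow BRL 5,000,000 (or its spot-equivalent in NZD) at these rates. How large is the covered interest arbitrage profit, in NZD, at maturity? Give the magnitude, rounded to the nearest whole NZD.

T = 6/12 years.
Keep in BRL, deliver into the forward: 5,000,000·1.047050·0.31996 = NZD 1,675,070.59.
Swap to NZD now, deposit: 5,000,000·0.33244·1.016050 = NZD 1,688,878.31.
The quoted forward undervalues BRL, so borrow BRL, convert to NZD at spot, deposit the NZD at 3.21%, and buy BRL forward at 0.31996 to cover the loan.
Arbitrage profit = |1,675,070.59 − 1,688,878.31| = NZD 13,808.

NZD 13,808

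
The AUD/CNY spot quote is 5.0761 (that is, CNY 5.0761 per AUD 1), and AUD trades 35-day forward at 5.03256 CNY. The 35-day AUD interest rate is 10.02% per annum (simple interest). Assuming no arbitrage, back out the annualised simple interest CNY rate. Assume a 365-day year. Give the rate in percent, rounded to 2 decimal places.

0.99%

T = 35/365 years.
CIP gives F = S · g_CNY/g_AUD, so g_CNY/g_AUD = 5.03256/5.0761 = 0.9914225.
The AUD side grows by 1 + 0.1002×35/365 = 1.0096082.
Hence g_CNY = 1.0009483.
r = (1.0009483 − 1)/(35/365) = 0.009889 → 0.99%.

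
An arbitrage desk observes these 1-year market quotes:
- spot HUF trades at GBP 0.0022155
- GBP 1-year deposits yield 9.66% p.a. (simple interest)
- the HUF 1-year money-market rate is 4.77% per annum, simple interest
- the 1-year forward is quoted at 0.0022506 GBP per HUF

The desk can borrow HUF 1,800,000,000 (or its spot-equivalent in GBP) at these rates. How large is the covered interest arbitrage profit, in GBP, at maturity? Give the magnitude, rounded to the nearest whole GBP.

GBP 128,815

T = 1 year.
Route A — deposit HUF, sell forward: 1,800,000,000 × 1.047700 × 0.0022506 = GBP 4,244,316.52.
Route B — convert at spot, deposit GBP: 1,800,000,000 × 0.0022155 × 1.096600 = GBP 4,373,131.14.
The quoted forward undervalues HUF, so borrow HUF, convert to GBP at spot, deposit the GBP at 9.66%, and buy HUF forward at 0.0022506 to cover the loan.
Profit = 4,373,131.14 − 4,244,316.52 = GBP 128,815.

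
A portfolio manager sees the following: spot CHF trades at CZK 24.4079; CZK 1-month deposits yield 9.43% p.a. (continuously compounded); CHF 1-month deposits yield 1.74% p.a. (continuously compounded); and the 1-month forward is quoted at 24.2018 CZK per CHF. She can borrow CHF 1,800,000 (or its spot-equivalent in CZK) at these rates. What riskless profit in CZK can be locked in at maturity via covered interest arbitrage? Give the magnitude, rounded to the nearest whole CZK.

CZK 654,377

T = 1/12 years.
Invest the CHF and cover forward: 1,800,000 × 1.0014510518 × 24.2018 = CZK 43,626,452.52.
Convert at spot and invest in CZK: 1,800,000 × 24.4079 × 1.0078892911 = CZK 44,280,829.85.
The quoted forward undervalues CHF, so borrow CHF, convert to CZK at spot, deposit the CZK at 9.43%, and buy CHF forward at 24.2018 to cover the loan.
The gap between the two covered legs is CZK 654,377.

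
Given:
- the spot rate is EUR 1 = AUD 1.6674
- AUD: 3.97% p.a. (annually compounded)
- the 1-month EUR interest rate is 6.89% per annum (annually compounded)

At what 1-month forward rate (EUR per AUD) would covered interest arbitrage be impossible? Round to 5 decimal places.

T = 1/12 years.
AUD accumulates by (1 + 0.0397)^(1/12) = 1.0032496.
EUR accumulates by (1 + 0.0689)^(1/12) = 1.005568.
Forward (AUD per EUR) = 1.6674 × 1.0032496 / 1.005568 = 1.663556.
Invert for EUR per AUD: 1 / 1.663556 = 0.60112.

0.60112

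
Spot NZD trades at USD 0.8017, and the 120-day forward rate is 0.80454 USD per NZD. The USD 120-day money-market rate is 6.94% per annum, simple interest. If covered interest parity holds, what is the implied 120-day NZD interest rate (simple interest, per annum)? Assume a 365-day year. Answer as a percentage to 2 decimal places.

T = 120/365 years.
CIP gives F = S · g_USD/g_NZD, so g_USD/g_NZD = 0.80454/0.8017 = 1.0035425.
USD growth factor: 1 + 0.0694×120/365 = 1.0228164.
That pins the NZD growth at 1.0192059.
r = (1.0192059 − 1)/(120/365) = 0.058418 → 5.84%.

5.84%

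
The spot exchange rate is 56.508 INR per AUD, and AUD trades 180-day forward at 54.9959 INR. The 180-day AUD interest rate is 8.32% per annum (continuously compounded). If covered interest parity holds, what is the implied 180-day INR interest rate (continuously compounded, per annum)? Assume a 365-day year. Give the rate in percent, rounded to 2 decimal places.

2.82%

T = 180/365 years.
CIP gives F = S · g_INR/g_AUD, so g_INR/g_AUD = 54.9959/56.508 = 0.9732410.
The AUD side grows by e^(0.0832×180/365) = 1.0418835.
That pins the INR growth at 1.0140037.
Take logs: ln 1.0140037 / (180/365) = 0.028199, so 2.82%.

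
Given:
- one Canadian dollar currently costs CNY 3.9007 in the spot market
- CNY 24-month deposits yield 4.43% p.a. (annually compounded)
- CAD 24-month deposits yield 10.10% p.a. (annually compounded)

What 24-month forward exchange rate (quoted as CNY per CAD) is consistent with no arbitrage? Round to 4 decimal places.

T = 2 years.
CNY growth factor: (1 + 0.0443)^2 = 1.0905625.
Growth of 1 CAD over T: (1 + 0.1010)^2 = 1.212201.
Forward (CNY per CAD) = 3.9007 × 1.0905625 / 1.212201 = 3.509284.

3.5093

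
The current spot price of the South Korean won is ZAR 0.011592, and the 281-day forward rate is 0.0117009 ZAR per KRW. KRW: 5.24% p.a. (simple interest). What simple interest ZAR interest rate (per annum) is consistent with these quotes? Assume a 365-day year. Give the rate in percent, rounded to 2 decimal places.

6.51%

T = 281/365 years.
F/S = 0.0117009/0.011592 = 1.0093944 = (growth of ZAR) / (growth of KRW).
KRW growth factor: 1 + 0.0524×281/365 = 1.0403408.
So the ZAR growth factor = 1.0501142.
(1.0501142 − 1)/T = 0.065095, i.e. 6.51%.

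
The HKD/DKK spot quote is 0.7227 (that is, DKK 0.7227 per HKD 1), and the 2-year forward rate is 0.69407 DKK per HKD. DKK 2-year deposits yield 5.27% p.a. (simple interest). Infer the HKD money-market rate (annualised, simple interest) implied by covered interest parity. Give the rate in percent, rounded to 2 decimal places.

T = 2 years.
By CIP, F/S equals the DKK-to-HKD growth ratio: 0.69407/0.7227 = 0.9603847.
DKK growth factor: 1 + 0.0527×2 = 1.105400.
That pins the HKD growth at 1.1509971.
r = (1.1509971 − 1)/2 = 0.075499 → 7.55%.

7.55%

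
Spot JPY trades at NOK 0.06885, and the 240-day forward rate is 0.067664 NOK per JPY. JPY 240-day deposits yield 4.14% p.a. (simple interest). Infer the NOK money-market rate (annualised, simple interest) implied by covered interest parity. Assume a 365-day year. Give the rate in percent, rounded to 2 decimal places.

1.45%

T = 240/365 years.
By CIP, F/S equals the NOK-to-JPY growth ratio: 0.067664/0.06885 = 0.9827741.
JPY growth factor: 1 + 0.0414×240/365 = 1.0272219.
That pins the NOK growth at 1.0095271.
r = (1.0095271 − 1)/(240/365) = 0.014489 → 1.45%.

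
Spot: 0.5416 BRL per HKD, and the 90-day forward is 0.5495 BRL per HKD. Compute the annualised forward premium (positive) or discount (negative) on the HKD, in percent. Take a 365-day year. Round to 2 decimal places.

+5.92%

T = 90/365 years.
(F − S)/S = (0.5495 − 0.5416)/0.5416 = 0.0145864.
Per annum: 0.0145864 / (90/365) = 0.059156 = 5.92%.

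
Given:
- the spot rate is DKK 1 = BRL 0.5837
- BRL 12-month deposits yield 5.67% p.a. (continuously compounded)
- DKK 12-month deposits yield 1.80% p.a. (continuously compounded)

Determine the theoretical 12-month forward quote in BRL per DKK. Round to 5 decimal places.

T = 1 year.
BRL growth factor: e^(0.0567×1) = 1.0583383.
DKK accumulates by e^(0.0180×1) = 1.018163.
CIP: F = S · (grow BRL)/(grow DKK) = 0.5837 × 1.0583383/1.018163 = 0.6067320 BRL per DKK.

0.60673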